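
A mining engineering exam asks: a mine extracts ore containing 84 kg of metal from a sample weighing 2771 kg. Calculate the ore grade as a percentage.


Ore grade = (metal mass / ore mass) * 100
= (84 / 2771) * 100
= 0.03031396608 * 100
= 3.0314%

3.0314%


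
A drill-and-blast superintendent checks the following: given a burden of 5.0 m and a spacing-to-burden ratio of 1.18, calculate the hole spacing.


Spacing = burden * ratio
= 5.0 * 1.18
= 5.9 m

5.9 m


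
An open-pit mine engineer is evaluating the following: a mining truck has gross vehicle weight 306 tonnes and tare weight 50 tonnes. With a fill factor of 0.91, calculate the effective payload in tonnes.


Maximum payload = gross - tare
= 306 - 50 = 256 tonnes
Effective payload = max payload * fill factor
= 256 * 0.91
= 232.96 tonnes

232.96 tonnes


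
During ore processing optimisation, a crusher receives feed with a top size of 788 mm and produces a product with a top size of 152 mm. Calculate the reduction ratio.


5.1842

Reduction ratio = feed size / product size
= 788 / 152
= 5.1842


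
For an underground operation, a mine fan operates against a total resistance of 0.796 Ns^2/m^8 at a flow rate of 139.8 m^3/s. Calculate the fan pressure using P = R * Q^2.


15557.0558 Pa

Compute Q^2:
Q^2 = 139.8^2 = 19544.04
Compute pressure:
P = R * Q^2 = 0.796 * 19544.04
= 15557.0558 Pa


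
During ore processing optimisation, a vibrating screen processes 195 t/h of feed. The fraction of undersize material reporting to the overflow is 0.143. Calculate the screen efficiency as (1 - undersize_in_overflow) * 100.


Screen efficiency = (1 - fraction of undersize in overflow) * 100
= (1 - 0.143) * 100
= 0.857 * 100
= 85.7%

85.7%


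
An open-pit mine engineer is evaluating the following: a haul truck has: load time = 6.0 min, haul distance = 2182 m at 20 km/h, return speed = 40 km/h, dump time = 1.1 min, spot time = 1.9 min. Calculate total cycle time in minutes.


18.819 min

Convert haul speed to m/min: 20 * 1000/60 = 333.3333333 m/min
Haul time = 2182 / 333.3333333 = 6.546 min
Convert return speed to m/min: 40 * 1000/60 = 666.6666667 m/min
Return time = 2182 / 666.6666667 = 3.273 min
Total cycle time:
= 6.0 + 6.546 + 1.1 + 3.273 + 1.9
= 18.819 min


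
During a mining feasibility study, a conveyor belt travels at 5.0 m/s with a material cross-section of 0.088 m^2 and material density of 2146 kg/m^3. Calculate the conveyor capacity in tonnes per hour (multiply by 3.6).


Volumetric flow = speed * area
= 5.0 * 0.088 = 0.44 m^3/s
Mass flow = volumetric * density
= 0.44 * 2146 = 944.24 kg/s
Convert to t/h: multiply by 3.6
Capacity = 944.24 * 3.6
= 3399.264 t/h

3399.264 t/h


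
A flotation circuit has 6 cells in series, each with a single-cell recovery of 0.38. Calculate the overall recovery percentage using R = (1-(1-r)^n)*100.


94.32%

Complement of single-cell recovery:
1 - r = 1 - 0.38 = 0.62
Raise to power n:
(1 - r)^6 = 0.62^6 = 0.05680023558
Overall recovery:
R = (1 - 0.05680023558) * 100
= 94.32%


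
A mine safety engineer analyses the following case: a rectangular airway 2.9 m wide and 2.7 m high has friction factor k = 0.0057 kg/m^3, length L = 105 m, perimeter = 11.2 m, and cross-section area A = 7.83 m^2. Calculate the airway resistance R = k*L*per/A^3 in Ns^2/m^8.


Compute the numerator:
k * L * per = 0.0057 * 105 * 11.2
= 6.7032
Compute the denominator:
A^3 = 7.83^3 = 480.048687
Resistance:
R = 6.7032 / 480.048687
= 0.014 Ns^2/m^8

0.014 Ns^2/m^8


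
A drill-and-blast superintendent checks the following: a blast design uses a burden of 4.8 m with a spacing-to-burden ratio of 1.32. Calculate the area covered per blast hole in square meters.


First, find the spacing:
Spacing = burden * ratio = 4.8 * 1.32
= 6.336 m
Then, calculate the area:
Area = burden * spacing = 4.8 * 6.336
= 30.4128 m^2

30.4128 m^2


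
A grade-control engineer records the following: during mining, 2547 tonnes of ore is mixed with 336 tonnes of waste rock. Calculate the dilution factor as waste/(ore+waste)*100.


Total material = ore + waste
= 2547 + 336 = 2883 tonnes
Dilution = waste / total * 100
= 336 / 2883 * 100
= 0.1165452653 * 100
= 11.6545%

11.6545%


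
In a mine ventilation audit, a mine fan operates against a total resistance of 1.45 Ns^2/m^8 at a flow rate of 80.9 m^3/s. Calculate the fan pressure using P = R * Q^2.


Compute Q^2:
Q^2 = 80.9^2 = 6544.81
Compute pressure:
P = R * Q^2 = 1.45 * 6544.81
= 9489.9745 Pa

9489.9745 Pa


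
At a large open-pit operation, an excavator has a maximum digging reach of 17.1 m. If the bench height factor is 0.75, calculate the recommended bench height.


12.825 m

Bench height = reach * factor
= 17.1 * 0.75
= 12.825 m


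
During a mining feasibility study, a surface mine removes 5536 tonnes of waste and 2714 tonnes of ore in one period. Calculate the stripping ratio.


2.0398

Stripping ratio = waste tonnage / ore tonnage
= 5536 / 2714
= 2.0398


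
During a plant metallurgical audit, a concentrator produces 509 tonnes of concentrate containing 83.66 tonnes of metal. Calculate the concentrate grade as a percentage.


16.4361%

Grade = (metal in concentrate / concentrate mass) * 100
= (83.66 / 509) * 100
= 0.1643614931 * 100
= 16.4361%


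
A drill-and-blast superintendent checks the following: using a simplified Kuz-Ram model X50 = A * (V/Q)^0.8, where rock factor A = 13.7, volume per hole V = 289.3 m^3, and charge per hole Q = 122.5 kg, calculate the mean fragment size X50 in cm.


27.2452 cm

Compute V/Q:
V/Q = 289.3 / 122.5 = 2.361632653
Raise to the power 0.8:
(V/Q)^0.8 = 2.361632653^0.8 = 1.988702758
Multiply by A:
X50 = 13.7 * 1.988702758
= 27.2452 cm


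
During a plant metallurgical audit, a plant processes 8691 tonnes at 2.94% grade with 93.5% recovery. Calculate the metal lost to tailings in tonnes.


Total metal in feed:
= 8691 * 2.94 / 100 = 255.5154 tonnes
Metal recovered:
= 255.5154 * 93.5 / 100 = 238.906899 tonnes
Metal lost to tailings:
= 255.5154 - 238.906899
= 16.6085 tonnes

16.6085 tonnes


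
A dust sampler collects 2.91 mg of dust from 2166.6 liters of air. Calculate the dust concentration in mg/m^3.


Convert liters to m^3: 1 m^3 = 1000 L
Concentration = mass / volume * 1000
= 2.91 / 2166.6 * 1000
= 0.00134311825 * 1000
= 1.3431 mg/m^3

1.3431 mg/m^3


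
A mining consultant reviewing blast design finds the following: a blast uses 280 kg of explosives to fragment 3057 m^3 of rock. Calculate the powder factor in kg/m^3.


0.0916 kg/m^3

Powder factor = explosive mass / rock volume
= 280 / 3057
= 0.0916 kg/m^3


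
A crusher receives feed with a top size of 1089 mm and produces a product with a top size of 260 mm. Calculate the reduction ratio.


4.1885

Reduction ratio = feed size / product size
= 1089 / 260
= 4.1885


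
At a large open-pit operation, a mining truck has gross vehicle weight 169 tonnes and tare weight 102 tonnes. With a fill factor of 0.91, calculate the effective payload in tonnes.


60.97 tonnes

Maximum payload = gross - tare
= 169 - 102 = 67 tonnes
Effective payload = max payload * fill factor
= 67 * 0.91
= 60.97 tonnes


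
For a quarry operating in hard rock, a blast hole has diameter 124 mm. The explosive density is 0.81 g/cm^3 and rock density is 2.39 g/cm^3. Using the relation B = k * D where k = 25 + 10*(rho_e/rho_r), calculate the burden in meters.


3.5203 m

First, compute k:
rho_e / rho_r = 0.81 / 2.39 = 0.3389121339
k = 25 + 10 * 0.3389121339 = 28.38912134
Then, compute burden:
B = k * D / 1000 = 28.38912134 * 124 / 1000
= 3520.251046 / 1000
= 3.5203 m


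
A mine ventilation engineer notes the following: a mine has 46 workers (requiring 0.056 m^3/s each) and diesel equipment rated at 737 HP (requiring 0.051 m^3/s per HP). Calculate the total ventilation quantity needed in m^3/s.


40.163 m^3/s

Airflow for workers:
Q_people = 46 * 0.056 = 2.576 m^3/s
Airflow for diesel equipment:
Q_diesel = 737 * 0.051 = 37.587 m^3/s
Total ventilation:
Q_total = 2.576 + 37.587
= 40.163 m^3/s


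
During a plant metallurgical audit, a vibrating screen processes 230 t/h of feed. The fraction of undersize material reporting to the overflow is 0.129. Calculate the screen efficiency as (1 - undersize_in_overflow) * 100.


87.1%

Screen efficiency = (1 - fraction of undersize in overflow) * 100
= (1 - 0.129) * 100
= 0.871 * 100
= 87.1%


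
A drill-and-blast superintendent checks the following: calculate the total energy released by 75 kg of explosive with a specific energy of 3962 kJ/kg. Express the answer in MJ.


297.15 MJ

Energy = mass * specific_energy / 1000
= 75 * 3962 / 1000
= 297150 / 1000
= 297.15 MJ


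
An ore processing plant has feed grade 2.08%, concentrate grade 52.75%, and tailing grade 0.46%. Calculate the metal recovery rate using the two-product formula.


78.5698%

Using the two-product formula:
R = 100 * c * (f - t) / (f * (c - t))
Numerator = 100 * 52.75 * (2.08 - 0.46)
= 100 * 52.75 * 1.62
= 8545.5
Denominator = 2.08 * (52.75 - 0.46)
= 2.08 * 52.29
= 108.7632
R = 8545.5 / 108.7632
= 78.5698%


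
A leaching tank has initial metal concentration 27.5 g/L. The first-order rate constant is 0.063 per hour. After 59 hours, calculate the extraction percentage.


97.5693%

Compute the exponent:
-k * t = -0.063 * 59 = -3.717
Remaining concentration:
C = 27.5 * exp(-3.717)
= 27.5 * 0.02430677891
= 0.6684364201 g/L
Extracted = 27.5 - 0.6684364201 = 26.83156358 g/L
Extraction % = 26.83156358 / 27.5 * 100
= 97.5693%


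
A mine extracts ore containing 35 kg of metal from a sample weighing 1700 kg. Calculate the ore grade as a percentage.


Ore grade = (metal mass / ore mass) * 100
= (35 / 1700) * 100
= 0.02058823529 * 100
= 2.0588%

2.0588%


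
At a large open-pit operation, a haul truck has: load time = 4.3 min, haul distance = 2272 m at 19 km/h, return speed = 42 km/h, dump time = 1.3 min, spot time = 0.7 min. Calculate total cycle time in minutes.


Convert haul speed to m/min: 19 * 1000/60 = 316.6666667 m/min
Haul time = 2272 / 316.6666667 = 7.174736842 min
Convert return speed to m/min: 42 * 1000/60 = 700 m/min
Return time = 2272 / 700 = 3.245714286 min
Total cycle time:
= 4.3 + 7.174736842 + 1.3 + 3.245714286 + 0.7
= 16.7205 min

16.7205 min


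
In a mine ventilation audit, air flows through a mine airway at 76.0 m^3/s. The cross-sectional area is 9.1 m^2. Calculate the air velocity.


8.3516 m/s

Velocity = flow rate / cross-sectional area
= 76.0 / 9.1
= 8.3516 m/s


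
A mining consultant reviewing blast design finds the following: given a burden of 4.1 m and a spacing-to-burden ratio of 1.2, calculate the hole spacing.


4.92 m

Spacing = burden * ratio
= 4.1 * 1.2
= 4.92 m


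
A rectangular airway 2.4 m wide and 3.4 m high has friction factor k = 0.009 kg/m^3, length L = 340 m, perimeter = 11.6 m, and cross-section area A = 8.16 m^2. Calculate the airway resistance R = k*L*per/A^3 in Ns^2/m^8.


0.0653 Ns^2/m^8

Compute the numerator:
k * L * per = 0.009 * 340 * 11.6
= 35.496
Compute the denominator:
A^3 = 8.16^3 = 543.338496
Resistance:
R = 35.496 / 543.338496
= 0.0653 Ns^2/m^8


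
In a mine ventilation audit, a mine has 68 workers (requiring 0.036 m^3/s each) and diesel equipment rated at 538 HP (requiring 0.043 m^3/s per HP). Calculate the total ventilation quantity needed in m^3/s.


Airflow for workers:
Q_people = 68 * 0.036 = 2.448 m^3/s
Airflow for diesel equipment:
Q_diesel = 538 * 0.043 = 23.134 m^3/s
Total ventilation:
Q_total = 2.448 + 23.134
= 25.582 m^3/s

25.582 m^3/s


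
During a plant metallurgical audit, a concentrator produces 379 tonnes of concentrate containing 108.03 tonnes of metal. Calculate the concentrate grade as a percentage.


28.504%

Grade = (metal in concentrate / concentrate mass) * 100
= (108.03 / 379) * 100
= 0.2850395778 * 100
= 28.504%


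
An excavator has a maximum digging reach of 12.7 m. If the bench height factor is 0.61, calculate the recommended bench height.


7.747 m

Bench height = reach * factor
= 12.7 * 0.61
= 7.747 m


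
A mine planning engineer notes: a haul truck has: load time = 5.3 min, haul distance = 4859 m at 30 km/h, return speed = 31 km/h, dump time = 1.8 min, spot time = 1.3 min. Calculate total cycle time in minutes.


Convert haul speed to m/min: 30 * 1000/60 = 500 m/min
Haul time = 4859 / 500 = 9.718 min
Convert return speed to m/min: 31 * 1000/60 = 516.6666667 m/min
Return time = 4859 / 516.6666667 = 9.404516129 min
Total cycle time:
= 5.3 + 9.718 + 1.8 + 9.404516129 + 1.3
= 27.5225 min

27.5225 min


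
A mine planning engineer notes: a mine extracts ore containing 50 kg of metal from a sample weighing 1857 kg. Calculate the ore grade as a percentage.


Ore grade = (metal mass / ore mass) * 100
= (50 / 1857) * 100
= 0.02692514809 * 100
= 2.6925%

2.6925%


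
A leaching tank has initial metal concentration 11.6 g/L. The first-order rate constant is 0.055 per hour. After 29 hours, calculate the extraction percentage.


79.7091%

Compute the exponent:
-k * t = -0.055 * 29 = -1.595
Remaining concentration:
C = 11.6 * exp(-1.595)
= 11.6 * 0.2029085285
= 2.353738931 g/L
Extracted = 11.6 - 2.353738931 = 9.246261069 g/L
Extraction % = 9.246261069 / 11.6 * 100
= 79.7091%


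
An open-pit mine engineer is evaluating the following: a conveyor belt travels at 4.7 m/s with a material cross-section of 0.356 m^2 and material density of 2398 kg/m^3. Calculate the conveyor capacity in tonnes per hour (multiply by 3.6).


Volumetric flow = speed * area
= 4.7 * 0.356 = 1.6732 m^3/s
Mass flow = volumetric * density
= 1.6732 * 2398 = 4012.3336 kg/s
Convert to t/h: multiply by 3.6
Capacity = 4012.3336 * 3.6
= 14444.401 t/h

14444.401 t/h


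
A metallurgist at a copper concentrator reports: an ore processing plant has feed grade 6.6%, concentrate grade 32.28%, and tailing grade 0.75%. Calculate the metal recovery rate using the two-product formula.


Using the two-product formula:
R = 100 * c * (f - t) / (f * (c - t))
Numerator = 100 * 32.28 * (6.6 - 0.75)
= 100 * 32.28 * 5.85
= 18883.8
Denominator = 6.6 * (32.28 - 0.75)
= 6.6 * 31.53
= 208.098
R = 18883.8 / 208.098
= 90.7447%

90.7447%


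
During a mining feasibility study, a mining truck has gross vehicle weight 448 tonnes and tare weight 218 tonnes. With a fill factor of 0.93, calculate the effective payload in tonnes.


Maximum payload = gross - tare
= 448 - 218 = 230 tonnes
Effective payload = max payload * fill factor
= 230 * 0.93
= 213.9 tonnes

213.9 tonnes


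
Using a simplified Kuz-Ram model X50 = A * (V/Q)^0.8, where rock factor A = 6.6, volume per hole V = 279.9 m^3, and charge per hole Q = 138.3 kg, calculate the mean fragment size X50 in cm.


Compute V/Q:
V/Q = 279.9 / 138.3 = 2.023861171
Raise to the power 0.8:
(V/Q)^0.8 = 2.023861171^0.8 = 1.757699279
Multiply by A:
X50 = 6.6 * 1.757699279
= 11.6008 cm

11.6008 cm


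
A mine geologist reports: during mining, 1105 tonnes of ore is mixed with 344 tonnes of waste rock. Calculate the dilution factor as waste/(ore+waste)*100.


Total material = ore + waste
= 1105 + 344 = 1449 tonnes
Dilution = waste / total * 100
= 344 / 1449 * 100
= 0.237405107 * 100
= 23.7405%

23.7405%


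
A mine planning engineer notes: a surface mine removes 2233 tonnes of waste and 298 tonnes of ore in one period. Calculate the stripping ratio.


7.4933

Stripping ratio = waste tonnage / ore tonnage
= 2233 / 298
= 7.4933


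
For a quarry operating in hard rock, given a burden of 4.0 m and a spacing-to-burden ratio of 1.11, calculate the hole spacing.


4.44 m

Spacing = burden * ratio
= 4.0 * 1.11
= 4.44 m


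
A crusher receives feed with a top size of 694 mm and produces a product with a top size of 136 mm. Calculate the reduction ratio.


5.1029

Reduction ratio = feed size / product size
= 694 / 136
= 5.1029


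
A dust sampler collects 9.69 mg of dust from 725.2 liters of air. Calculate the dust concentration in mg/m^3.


13.3618 mg/m^3

Convert liters to m^3: 1 m^3 = 1000 L
Concentration = mass / volume * 1000
= 9.69 / 725.2 * 1000
= 0.01336183122 * 1000
= 13.3618 mg/m^3


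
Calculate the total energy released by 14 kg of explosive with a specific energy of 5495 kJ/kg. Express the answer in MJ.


Energy = mass * specific_energy / 1000
= 14 * 5495 / 1000
= 76930 / 1000
= 76.93 MJ

76.93 MJ


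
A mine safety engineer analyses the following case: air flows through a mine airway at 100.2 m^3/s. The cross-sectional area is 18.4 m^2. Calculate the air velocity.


5.4457 m/s

Velocity = flow rate / cross-sectional area
= 100.2 / 18.4
= 5.4457 m/s


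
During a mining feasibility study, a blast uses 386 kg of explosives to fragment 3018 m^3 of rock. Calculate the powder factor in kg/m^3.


Powder factor = explosive mass / rock volume
= 386 / 3018
= 0.1279 kg/m^3

0.1279 kg/m^3


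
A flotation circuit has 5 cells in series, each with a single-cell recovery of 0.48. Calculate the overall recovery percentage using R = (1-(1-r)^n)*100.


96.198%

Complement of single-cell recovery:
1 - r = 1 - 0.48 = 0.52
Raise to power n:
(1 - r)^5 = 0.52^5 = 0.0380204032
Overall recovery:
R = (1 - 0.0380204032) * 100
= 96.198%


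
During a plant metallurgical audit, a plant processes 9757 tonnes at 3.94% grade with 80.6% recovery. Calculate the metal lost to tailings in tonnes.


Total metal in feed:
= 9757 * 3.94 / 100 = 384.4258 tonnes
Metal recovered:
= 384.4258 * 80.6 / 100 = 309.8471948 tonnes
Metal lost to tailings:
= 384.4258 - 309.8471948
= 74.5786 tonnes

74.5786 tonnes


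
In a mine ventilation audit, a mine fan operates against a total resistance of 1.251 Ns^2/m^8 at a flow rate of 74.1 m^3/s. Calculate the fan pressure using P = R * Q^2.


Compute Q^2:
Q^2 = 74.1^2 = 5490.81
Compute pressure:
P = R * Q^2 = 1.251 * 5490.81
= 6869.0033 Pa

6869.0033 Pa


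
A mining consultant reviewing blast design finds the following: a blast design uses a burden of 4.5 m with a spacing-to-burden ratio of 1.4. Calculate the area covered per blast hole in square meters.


28.35 m^2

First, find the spacing:
Spacing = burden * ratio = 4.5 * 1.4
= 6.3 m
Then, calculate the area:
Area = burden * spacing = 4.5 * 6.3
= 28.35 m^2


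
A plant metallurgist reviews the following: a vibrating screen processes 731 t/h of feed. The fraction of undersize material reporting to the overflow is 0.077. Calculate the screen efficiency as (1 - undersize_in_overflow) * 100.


92.3%

Screen efficiency = (1 - fraction of undersize in overflow) * 100
= (1 - 0.077) * 100
= 0.923 * 100
= 92.3%


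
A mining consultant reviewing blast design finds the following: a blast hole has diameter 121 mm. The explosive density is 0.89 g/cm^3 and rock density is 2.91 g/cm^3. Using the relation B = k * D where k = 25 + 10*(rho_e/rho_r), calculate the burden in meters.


3.3951 m

First, compute k:
rho_e / rho_r = 0.89 / 2.91 = 0.3058419244
k = 25 + 10 * 0.3058419244 = 28.05841924
Then, compute burden:
B = k * D / 1000 = 28.05841924 * 121 / 1000
= 3395.068729 / 1000
= 3.3951 m


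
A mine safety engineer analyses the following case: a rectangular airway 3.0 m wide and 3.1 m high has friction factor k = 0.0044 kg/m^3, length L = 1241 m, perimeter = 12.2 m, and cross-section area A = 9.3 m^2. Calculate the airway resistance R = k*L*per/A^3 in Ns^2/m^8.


Compute the numerator:
k * L * per = 0.0044 * 1241 * 12.2
= 66.61688
Compute the denominator:
A^3 = 9.3^3 = 804.357
Resistance:
R = 66.61688 / 804.357
= 0.0828 Ns^2/m^8

0.0828 Ns^2/m^8


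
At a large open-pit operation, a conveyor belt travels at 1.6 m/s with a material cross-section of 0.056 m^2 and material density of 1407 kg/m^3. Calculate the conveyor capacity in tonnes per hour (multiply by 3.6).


453.8419 t/h

Volumetric flow = speed * area
= 1.6 * 0.056 = 0.0896 m^3/s
Mass flow = volumetric * density
= 0.0896 * 1407 = 126.0672 kg/s
Convert to t/h: multiply by 3.6
Capacity = 126.0672 * 3.6
= 453.8419 t/h


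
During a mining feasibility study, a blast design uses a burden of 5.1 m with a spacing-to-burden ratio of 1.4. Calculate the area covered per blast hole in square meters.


First, find the spacing:
Spacing = burden * ratio = 5.1 * 1.4
= 7.14 m
Then, calculate the area:
Area = burden * spacing = 5.1 * 7.14
= 36.414 m^2

36.414 m^2


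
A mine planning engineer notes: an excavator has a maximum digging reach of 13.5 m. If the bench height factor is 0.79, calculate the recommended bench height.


10.665 m

Bench height = reach * factor
= 13.5 * 0.79
= 10.665 m


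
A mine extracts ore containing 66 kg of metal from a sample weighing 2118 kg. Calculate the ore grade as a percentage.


Ore grade = (metal mass / ore mass) * 100
= (66 / 2118) * 100
= 0.03116147309 * 100
= 3.1161%

3.1161%


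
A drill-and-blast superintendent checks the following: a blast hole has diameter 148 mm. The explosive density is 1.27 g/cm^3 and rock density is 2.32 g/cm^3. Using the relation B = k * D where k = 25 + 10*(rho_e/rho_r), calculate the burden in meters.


4.5102 m

First, compute k:
rho_e / rho_r = 1.27 / 2.32 = 0.5474137931
k = 25 + 10 * 0.5474137931 = 30.47413793
Then, compute burden:
B = k * D / 1000 = 30.47413793 * 148 / 1000
= 4510.172414 / 1000
= 4.5102 m


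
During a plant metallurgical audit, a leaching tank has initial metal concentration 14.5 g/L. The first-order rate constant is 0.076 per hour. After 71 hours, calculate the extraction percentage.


Compute the exponent:
-k * t = -0.076 * 71 = -5.396
Remaining concentration:
C = 14.5 * exp(-5.396)
= 14.5 * 0.004534683447
= 0.06575290999 g/L
Extracted = 14.5 - 0.06575290999 = 14.43424709 g/L
Extraction % = 14.43424709 / 14.5 * 100
= 99.5465%

99.5465%


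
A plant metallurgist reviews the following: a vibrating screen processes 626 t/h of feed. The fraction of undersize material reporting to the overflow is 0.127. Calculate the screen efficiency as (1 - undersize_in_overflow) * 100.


Screen efficiency = (1 - fraction of undersize in overflow) * 100
= (1 - 0.127) * 100
= 0.873 * 100
= 87.3%

87.3%


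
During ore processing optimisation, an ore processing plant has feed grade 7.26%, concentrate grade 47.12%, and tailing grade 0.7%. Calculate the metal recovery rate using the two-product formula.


91.7207%

Using the two-product formula:
R = 100 * c * (f - t) / (f * (c - t))
Numerator = 100 * 47.12 * (7.26 - 0.7)
= 100 * 47.12 * 6.56
= 30910.72
Denominator = 7.26 * (47.12 - 0.7)
= 7.26 * 46.42
= 337.0092
R = 30910.72 / 337.0092
= 91.7207%


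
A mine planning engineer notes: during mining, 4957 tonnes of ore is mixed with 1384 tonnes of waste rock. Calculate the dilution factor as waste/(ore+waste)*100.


21.8262%

Total material = ore + waste
= 4957 + 1384 = 6341 tonnes
Dilution = waste / total * 100
= 1384 / 6341 * 100
= 0.2182621038 * 100
= 21.8262%


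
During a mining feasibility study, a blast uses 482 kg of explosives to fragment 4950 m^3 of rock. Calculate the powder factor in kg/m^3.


0.0974 kg/m^3

Powder factor = explosive mass / rock volume
= 482 / 4950
= 0.0974 kg/m^3


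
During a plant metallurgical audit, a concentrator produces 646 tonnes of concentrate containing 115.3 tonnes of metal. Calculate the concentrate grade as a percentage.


17.8483%

Grade = (metal in concentrate / concentrate mass) * 100
= (115.3 / 646) * 100
= 0.1784829721 * 100
= 17.8483%


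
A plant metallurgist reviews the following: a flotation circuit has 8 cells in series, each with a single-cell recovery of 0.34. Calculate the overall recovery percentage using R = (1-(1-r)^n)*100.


96.3996%

Complement of single-cell recovery:
1 - r = 1 - 0.34 = 0.66
Raise to power n:
(1 - r)^8 = 0.66^8 = 0.03600406063
Overall recovery:
R = (1 - 0.03600406063) * 100
= 96.3996%


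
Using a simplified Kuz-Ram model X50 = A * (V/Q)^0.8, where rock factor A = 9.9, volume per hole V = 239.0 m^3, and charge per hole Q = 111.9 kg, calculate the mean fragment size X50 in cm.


18.1673 cm

Compute V/Q:
V/Q = 239.0 / 111.9 = 2.135835567
Raise to the power 0.8:
(V/Q)^0.8 = 2.135835567^0.8 = 1.835076829
Multiply by A:
X50 = 9.9 * 1.835076829
= 18.1673 cm


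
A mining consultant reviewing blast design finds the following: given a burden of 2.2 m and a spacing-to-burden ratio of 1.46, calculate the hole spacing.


Spacing = burden * ratio
= 2.2 * 1.46
= 3.212 m

3.212 m


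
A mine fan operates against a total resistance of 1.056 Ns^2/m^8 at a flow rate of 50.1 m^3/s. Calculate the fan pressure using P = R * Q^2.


Compute Q^2:
Q^2 = 50.1^2 = 2510.01
Compute pressure:
P = R * Q^2 = 1.056 * 2510.01
= 2650.5706 Pa

2650.5706 Pa


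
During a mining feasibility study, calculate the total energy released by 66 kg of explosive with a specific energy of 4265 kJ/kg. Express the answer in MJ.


281.49 MJ

Energy = mass * specific_energy / 1000
= 66 * 4265 / 1000
= 281490 / 1000
= 281.49 MJ


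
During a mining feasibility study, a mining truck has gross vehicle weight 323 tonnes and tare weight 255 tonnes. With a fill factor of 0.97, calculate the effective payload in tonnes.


Maximum payload = gross - tare
= 323 - 255 = 68 tonnes
Effective payload = max payload * fill factor
= 68 * 0.97
= 65.96 tonnes

65.96 tonnes


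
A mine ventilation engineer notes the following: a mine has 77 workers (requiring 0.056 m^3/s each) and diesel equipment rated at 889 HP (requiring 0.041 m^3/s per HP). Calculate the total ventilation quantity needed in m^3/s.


Airflow for workers:
Q_people = 77 * 0.056 = 4.312 m^3/s
Airflow for diesel equipment:
Q_diesel = 889 * 0.041 = 36.449 m^3/s
Total ventilation:
Q_total = 4.312 + 36.449
= 40.761 m^3/s

40.761 m^3/s


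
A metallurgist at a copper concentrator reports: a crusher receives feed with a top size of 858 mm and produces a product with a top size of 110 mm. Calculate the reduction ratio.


Reduction ratio = feed size / product size
= 858 / 110
= 7.8

7.8


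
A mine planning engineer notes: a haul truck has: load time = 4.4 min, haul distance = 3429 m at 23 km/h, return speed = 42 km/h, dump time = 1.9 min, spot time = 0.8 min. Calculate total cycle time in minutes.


Convert haul speed to m/min: 23 * 1000/60 = 383.3333333 m/min
Haul time = 3429 / 383.3333333 = 8.945217391 min
Convert return speed to m/min: 42 * 1000/60 = 700 m/min
Return time = 3429 / 700 = 4.898571429 min
Total cycle time:
= 4.4 + 8.945217391 + 1.9 + 4.898571429 + 0.8
= 20.9438 min

20.9438 min


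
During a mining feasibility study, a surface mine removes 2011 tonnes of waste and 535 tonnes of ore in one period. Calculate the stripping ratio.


Stripping ratio = waste tonnage / ore tonnage
= 2011 / 535
= 3.7589

3.7589


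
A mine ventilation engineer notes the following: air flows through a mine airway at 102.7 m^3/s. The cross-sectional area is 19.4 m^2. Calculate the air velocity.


Velocity = flow rate / cross-sectional area
= 102.7 / 19.4
= 5.2938 m/s

5.2938 m/s


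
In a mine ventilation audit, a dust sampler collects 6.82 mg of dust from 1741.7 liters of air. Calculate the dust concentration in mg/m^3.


Convert liters to m^3: 1 m^3 = 1000 L
Concentration = mass / volume * 1000
= 6.82 / 1741.7 * 1000
= 0.003915714532 * 1000
= 3.9157 mg/m^3

3.9157 mg/m^3


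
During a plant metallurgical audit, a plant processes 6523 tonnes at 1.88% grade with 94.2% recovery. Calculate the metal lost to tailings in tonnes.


7.1127 tonnes

Total metal in feed:
= 6523 * 1.88 / 100 = 122.6324 tonnes
Metal recovered:
= 122.6324 * 94.2 / 100 = 115.5197208 tonnes
Metal lost to tailings:
= 122.6324 - 115.5197208
= 7.1127 tonnes


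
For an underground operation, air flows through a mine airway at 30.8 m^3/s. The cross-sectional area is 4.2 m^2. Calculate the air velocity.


7.3333 m/s

Velocity = flow rate / cross-sectional area
= 30.8 / 4.2
= 7.3333 m/s


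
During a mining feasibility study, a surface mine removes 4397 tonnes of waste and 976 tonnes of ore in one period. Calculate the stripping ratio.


4.5051

Stripping ratio = waste tonnage / ore tonnage
= 4397 / 976
= 4.5051


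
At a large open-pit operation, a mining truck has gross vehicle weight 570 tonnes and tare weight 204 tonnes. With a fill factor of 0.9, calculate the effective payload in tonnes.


Maximum payload = gross - tare
= 570 - 204 = 366 tonnes
Effective payload = max payload * fill factor
= 366 * 0.9
= 329.4 tonnes

329.4 tonnes


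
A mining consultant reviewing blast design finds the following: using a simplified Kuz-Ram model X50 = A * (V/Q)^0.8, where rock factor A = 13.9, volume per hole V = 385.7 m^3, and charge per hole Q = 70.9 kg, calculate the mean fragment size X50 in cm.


Compute V/Q:
V/Q = 385.7 / 70.9 = 5.440056417
Raise to the power 0.8:
(V/Q)^0.8 = 5.440056417^0.8 = 3.876883252
Multiply by A:
X50 = 13.9 * 3.876883252
= 53.8887 cm

53.8887 cm


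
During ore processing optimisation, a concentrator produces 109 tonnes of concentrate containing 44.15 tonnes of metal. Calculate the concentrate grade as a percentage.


40.5046%

Grade = (metal in concentrate / concentrate mass) * 100
= (44.15 / 109) * 100
= 0.4050458716 * 100
= 40.5046%


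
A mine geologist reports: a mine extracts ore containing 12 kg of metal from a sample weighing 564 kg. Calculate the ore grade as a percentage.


2.1277%

Ore grade = (metal mass / ore mass) * 100
= (12 / 564) * 100
= 0.02127659574 * 100
= 2.1277%


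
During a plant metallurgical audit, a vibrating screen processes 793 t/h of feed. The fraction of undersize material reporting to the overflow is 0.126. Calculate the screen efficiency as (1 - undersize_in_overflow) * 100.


Screen efficiency = (1 - fraction of undersize in overflow) * 100
= (1 - 0.126) * 100
= 0.874 * 100
= 87.4%

87.4%


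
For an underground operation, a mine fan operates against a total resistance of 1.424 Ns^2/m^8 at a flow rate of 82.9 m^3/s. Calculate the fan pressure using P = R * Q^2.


Compute Q^2:
Q^2 = 82.9^2 = 6872.41
Compute pressure:
P = R * Q^2 = 1.424 * 6872.41
= 9786.3118 Pa

9786.3118 Pa


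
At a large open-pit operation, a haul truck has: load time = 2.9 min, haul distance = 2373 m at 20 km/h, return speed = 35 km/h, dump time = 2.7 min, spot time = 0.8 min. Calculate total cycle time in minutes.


17.587 min

Convert haul speed to m/min: 20 * 1000/60 = 333.3333333 m/min
Haul time = 2373 / 333.3333333 = 7.119 min
Convert return speed to m/min: 35 * 1000/60 = 583.3333333 m/min
Return time = 2373 / 583.3333333 = 4.068 min
Total cycle time:
= 2.9 + 7.119 + 2.7 + 4.068 + 0.8
= 17.587 min


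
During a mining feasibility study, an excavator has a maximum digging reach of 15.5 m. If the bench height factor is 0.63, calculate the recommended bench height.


9.765 m

Bench height = reach * factor
= 15.5 * 0.63
= 9.765 m


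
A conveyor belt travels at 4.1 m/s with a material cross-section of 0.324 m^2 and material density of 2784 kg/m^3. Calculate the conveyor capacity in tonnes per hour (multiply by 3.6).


13313.7562 t/h

Volumetric flow = speed * area
= 4.1 * 0.324 = 1.3284 m^3/s
Mass flow = volumetric * density
= 1.3284 * 2784 = 3698.2656 kg/s
Convert to t/h: multiply by 3.6
Capacity = 3698.2656 * 3.6
= 13313.7562 t/h


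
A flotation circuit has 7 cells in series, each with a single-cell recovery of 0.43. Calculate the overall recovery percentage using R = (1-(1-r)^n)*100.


98.0451%

Complement of single-cell recovery:
1 - r = 1 - 0.43 = 0.57
Raise to power n:
(1 - r)^7 = 0.57^7 = 0.01954897493
Overall recovery:
R = (1 - 0.01954897493) * 100
= 98.0451%


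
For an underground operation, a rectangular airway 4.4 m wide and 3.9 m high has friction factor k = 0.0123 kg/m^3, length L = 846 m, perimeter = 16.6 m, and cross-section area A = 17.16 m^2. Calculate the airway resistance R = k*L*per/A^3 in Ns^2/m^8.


0.0342 Ns^2/m^8

Compute the numerator:
k * L * per = 0.0123 * 846 * 16.6
= 172.73628
Compute the denominator:
A^3 = 17.16^3 = 5053.029696
Resistance:
R = 172.73628 / 5053.029696
= 0.0342 Ns^2/m^8


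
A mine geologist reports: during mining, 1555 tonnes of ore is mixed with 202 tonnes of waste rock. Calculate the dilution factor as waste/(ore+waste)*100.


Total material = ore + waste
= 1555 + 202 = 1757 tonnes
Dilution = waste / total * 100
= 202 / 1757 * 100
= 0.1149686966 * 100
= 11.4969%

11.4969%


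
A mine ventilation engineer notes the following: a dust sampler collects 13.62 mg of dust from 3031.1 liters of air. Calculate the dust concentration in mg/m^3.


Convert liters to m^3: 1 m^3 = 1000 L
Concentration = mass / volume * 1000
= 13.62 / 3031.1 * 1000
= 0.004493418231 * 1000
= 4.4934 mg/m^3

4.4934 mg/m^3


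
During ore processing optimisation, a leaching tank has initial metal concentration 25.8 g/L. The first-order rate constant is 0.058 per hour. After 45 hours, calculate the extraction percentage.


92.6465%

Compute the exponent:
-k * t = -0.058 * 45 = -2.61
Remaining concentration:
C = 25.8 * exp(-2.61)
= 25.8 * 0.07353454376
= 1.897191229 g/L
Extracted = 25.8 - 1.897191229 = 23.90280877 g/L
Extraction % = 23.90280877 / 25.8 * 100
= 92.6465%


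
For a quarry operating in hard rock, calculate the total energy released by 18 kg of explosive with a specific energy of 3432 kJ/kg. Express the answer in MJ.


61.776 MJ

Energy = mass * specific_energy / 1000
= 18 * 3432 / 1000
= 61776 / 1000
= 61.776 MJ


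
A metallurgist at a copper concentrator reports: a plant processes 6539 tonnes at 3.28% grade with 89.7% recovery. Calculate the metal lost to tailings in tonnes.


Total metal in feed:
= 6539 * 3.28 / 100 = 214.4792 tonnes
Metal recovered:
= 214.4792 * 89.7 / 100 = 192.3878424 tonnes
Metal lost to tailings:
= 214.4792 - 192.3878424
= 22.0914 tonnes

22.0914 tonnes


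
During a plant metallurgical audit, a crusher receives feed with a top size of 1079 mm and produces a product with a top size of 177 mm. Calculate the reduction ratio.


Reduction ratio = feed size / product size
= 1079 / 177
= 6.096

6.096


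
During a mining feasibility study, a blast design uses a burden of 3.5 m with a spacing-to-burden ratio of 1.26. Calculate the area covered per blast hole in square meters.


First, find the spacing:
Spacing = burden * ratio = 3.5 * 1.26
= 4.41 m
Then, calculate the area:
Area = burden * spacing = 3.5 * 4.41
= 15.435 m^2

15.435 m^2


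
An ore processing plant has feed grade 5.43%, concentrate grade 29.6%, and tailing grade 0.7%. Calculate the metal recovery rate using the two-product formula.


89.2186%

Using the two-product formula:
R = 100 * c * (f - t) / (f * (c - t))
Numerator = 100 * 29.6 * (5.43 - 0.7)
= 100 * 29.6 * 4.73
= 14000.8
Denominator = 5.43 * (29.6 - 0.7)
= 5.43 * 28.9
= 156.927
R = 14000.8 / 156.927
= 89.2186%


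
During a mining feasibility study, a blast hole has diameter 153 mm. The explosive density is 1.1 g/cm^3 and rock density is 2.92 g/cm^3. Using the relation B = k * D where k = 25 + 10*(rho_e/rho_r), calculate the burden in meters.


First, compute k:
rho_e / rho_r = 1.1 / 2.92 = 0.3767123288
k = 25 + 10 * 0.3767123288 = 28.76712329
Then, compute burden:
B = k * D / 1000 = 28.76712329 * 153 / 1000
= 4401.369863 / 1000
= 4.4014 m

4.4014 m


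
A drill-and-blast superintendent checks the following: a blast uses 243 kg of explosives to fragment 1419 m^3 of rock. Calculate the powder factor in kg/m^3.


Powder factor = explosive mass / rock volume
= 243 / 1419
= 0.1712 kg/m^3

0.1712 kg/m^3


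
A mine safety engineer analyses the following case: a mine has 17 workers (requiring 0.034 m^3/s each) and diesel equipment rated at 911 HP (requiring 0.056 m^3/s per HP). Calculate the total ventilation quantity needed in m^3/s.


Airflow for workers:
Q_people = 17 * 0.034 = 0.578 m^3/s
Airflow for diesel equipment:
Q_diesel = 911 * 0.056 = 51.016 m^3/s
Total ventilation:
Q_total = 0.578 + 51.016
= 51.594 m^3/s

51.594 m^3/s


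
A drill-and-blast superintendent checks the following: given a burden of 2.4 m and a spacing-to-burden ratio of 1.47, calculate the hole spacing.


Spacing = burden * ratio
= 2.4 * 1.47
= 3.528 m

3.528 m


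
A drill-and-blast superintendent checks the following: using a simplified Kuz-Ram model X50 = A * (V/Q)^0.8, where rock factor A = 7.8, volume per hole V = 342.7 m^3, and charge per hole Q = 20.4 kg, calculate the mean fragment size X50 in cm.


74.5284 cm

Compute V/Q:
V/Q = 342.7 / 20.4 = 16.79901961
Raise to the power 0.8:
(V/Q)^0.8 = 16.79901961^0.8 = 9.554922077
Multiply by A:
X50 = 7.8 * 9.554922077
= 74.5284 cm


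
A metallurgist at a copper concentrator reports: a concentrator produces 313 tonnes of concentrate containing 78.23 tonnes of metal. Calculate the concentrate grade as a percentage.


24.9936%

Grade = (metal in concentrate / concentrate mass) * 100
= (78.23 / 313) * 100
= 0.2499361022 * 100
= 24.9936%


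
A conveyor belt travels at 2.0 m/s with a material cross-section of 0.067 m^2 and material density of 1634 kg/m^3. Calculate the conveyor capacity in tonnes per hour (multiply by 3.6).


788.2416 t/h

Volumetric flow = speed * area
= 2.0 * 0.067 = 0.134 m^3/s
Mass flow = volumetric * density
= 0.134 * 1634 = 218.956 kg/s
Convert to t/h: multiply by 3.6
Capacity = 218.956 * 3.6
= 788.2416 t/h


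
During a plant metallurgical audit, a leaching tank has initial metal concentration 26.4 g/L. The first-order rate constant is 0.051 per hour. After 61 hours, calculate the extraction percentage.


95.5444%

Compute the exponent:
-k * t = -0.051 * 61 = -3.111
Remaining concentration:
C = 26.4 * exp(-3.111)
= 26.4 * 0.04455637668
= 1.176288344 g/L
Extracted = 26.4 - 1.176288344 = 25.22371166 g/L
Extraction % = 25.22371166 / 26.4 * 100
= 95.5444%


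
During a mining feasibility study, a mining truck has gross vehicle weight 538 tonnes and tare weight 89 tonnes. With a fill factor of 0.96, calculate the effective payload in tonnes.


Maximum payload = gross - tare
= 538 - 89 = 449 tonnes
Effective payload = max payload * fill factor
= 449 * 0.96
= 431.04 tonnes

431.04 tonnes


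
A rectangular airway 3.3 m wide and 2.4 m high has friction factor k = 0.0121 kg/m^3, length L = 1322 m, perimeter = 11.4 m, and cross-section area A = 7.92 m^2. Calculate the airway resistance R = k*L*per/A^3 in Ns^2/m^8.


Compute the numerator:
k * L * per = 0.0121 * 1322 * 11.4
= 182.35668
Compute the denominator:
A^3 = 7.92^3 = 496.793088
Resistance:
R = 182.35668 / 496.793088
= 0.3671 Ns^2/m^8

0.3671 Ns^2/m^8


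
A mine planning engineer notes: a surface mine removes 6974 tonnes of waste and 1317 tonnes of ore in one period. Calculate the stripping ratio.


5.2954

Stripping ratio = waste tonnage / ore tonnage
= 6974 / 1317
= 5.2954


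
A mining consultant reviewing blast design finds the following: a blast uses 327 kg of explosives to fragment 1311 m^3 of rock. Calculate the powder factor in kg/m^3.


0.2494 kg/m^3

Powder factor = explosive mass / rock volume
= 327 / 1311
= 0.2494 kg/m^3


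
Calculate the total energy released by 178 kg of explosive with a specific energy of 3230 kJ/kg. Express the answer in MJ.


Energy = mass * specific_energy / 1000
= 178 * 3230 / 1000
= 574940 / 1000
= 574.94 MJ

574.94 MJ


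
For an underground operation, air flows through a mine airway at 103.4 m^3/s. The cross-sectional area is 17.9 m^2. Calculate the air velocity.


5.7765 m/s

Velocity = flow rate / cross-sectional area
= 103.4 / 17.9
= 5.7765 m/s


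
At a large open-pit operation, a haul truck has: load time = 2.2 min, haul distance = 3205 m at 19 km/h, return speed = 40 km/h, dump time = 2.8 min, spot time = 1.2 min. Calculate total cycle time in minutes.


Convert haul speed to m/min: 19 * 1000/60 = 316.6666667 m/min
Haul time = 3205 / 316.6666667 = 10.12105263 min
Convert return speed to m/min: 40 * 1000/60 = 666.6666667 m/min
Return time = 3205 / 666.6666667 = 4.8075 min
Total cycle time:
= 2.2 + 10.12105263 + 2.8 + 4.8075 + 1.2
= 21.1286 min

21.1286 min
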